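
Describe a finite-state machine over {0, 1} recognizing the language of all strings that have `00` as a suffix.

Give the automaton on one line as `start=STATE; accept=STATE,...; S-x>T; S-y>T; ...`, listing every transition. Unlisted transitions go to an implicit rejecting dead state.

start=A; accept=C; A-0>B; A-1>A; B-0>C; B-1>A; C-0>C; C-1>A

Remember how much of `00` the current input suffix matches. State A means no match yet; B means the last symbol is `0`; C means the last 2 symbols are `00`. Only C accepts. On a mismatch, fall back to the longest proper suffix that is still a prefix of `00`.
       0  1 
>  A   B  A 
   B   C  A 
 * C   C  A 
(> = start, * = accepting)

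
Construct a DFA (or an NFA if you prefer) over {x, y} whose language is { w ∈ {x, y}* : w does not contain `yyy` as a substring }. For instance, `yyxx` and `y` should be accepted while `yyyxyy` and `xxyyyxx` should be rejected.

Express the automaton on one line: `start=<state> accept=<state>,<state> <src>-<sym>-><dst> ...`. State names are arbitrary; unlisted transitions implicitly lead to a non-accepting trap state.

start=A accept=A,B,C A-x->A A-y->B B-x->A B-y->C C-x->A C-y->D D-x->D D-y->D

This is the complement of 'contains `yyy`'. Use the same substring-matching states — A through D holding how much of `yyy` has just been matched — but flip the accepting set: everything except the trap D accepts.
4 states suffice.
       x  y 
>* A   A  B 
 * B   A  C 
 * C   A  D 
   D   D  D 
(> = start, * = accepting)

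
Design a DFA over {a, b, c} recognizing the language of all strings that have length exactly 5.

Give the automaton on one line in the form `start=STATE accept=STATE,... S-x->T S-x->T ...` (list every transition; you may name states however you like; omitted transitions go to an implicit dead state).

start=q0 accept=q5 q0-a->q1 q0-b->q1 q0-c->q1 q1-a->q2 q1-b->q2 q1-c->q2 q2-a->q3 q2-b->q3 q2-c->q3 q3-a->q4 q3-b->q4 q3-c->q4 q4-a->q5 q4-b->q5 q4-c->q5 q5-a->q6 q5-b->q6 q5-c->q6 q6-a->q6 q6-b->q6 q6-c->q6

Count input length up to 6: every symbol moves from q0 toward q6, which means 'more than 5' and absorbs. Accept from {q5}.
        a   b   c  
>  q0   q1  q1  q1 
   q1   q2  q2  q2 
   q2   q3  q3  q3 
   q3   q4  q4  q4 
   q4   q5  q5  q5 
 * q5   q6  q6  q6 
   q6   q6  q6  q6 
(> = start, * = accepting)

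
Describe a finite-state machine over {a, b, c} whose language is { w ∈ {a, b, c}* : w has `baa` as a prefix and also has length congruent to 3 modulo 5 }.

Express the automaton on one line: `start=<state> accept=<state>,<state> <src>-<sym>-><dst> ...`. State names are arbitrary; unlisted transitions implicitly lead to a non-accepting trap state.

Build one automaton per condition and run them in lockstep. One (5 states) tracks whether the input so far still matches the prefix `baa`; the other (5 states) tracks the input length modulo 5. Each combined state is a pair, one component from each; accept when both components accept.
A 13-state machine:
          a    b    c  
>  S0     S1   S2   S1 
   S1     S3   S3   S3 
   S2     S4   S3   S3 
   S3     S5   S5   S5 
   S4     S6   S5   S5 
   S5     S7   S7   S7 
 * S6     S8   S8   S8 
   S7     S9   S9   S9 
   S8    S10  S10  S10 
   S9     S1   S1   S1 
   S10   S11  S11  S11 
   S11   S12  S12  S12 
   S12    S6   S6   S6 
(> = start, * = accepting)

start=S0 accept=S6 S0-a->S1 S0-b->S2 S0-c->S1 S1-a->S3 S1-b->S3 S1-c->S3 S2-a->S4 S2-b->S3 S2-c->S3 S3-a->S5 S3-b->S5 S3-c->S5 S4-a->S6 S4-b->S5 S4-c->S5 S5-a->S7 S5-b->S7 S5-c->S7 S6-a->S8 S6-b->S8 S6-c->S8 S7-a->S9 S7-b->S9 S7-c->S9 S8-a->S10 S8-b->S10 S8-c->S10 S9-a->S1 S9-b->S1 S9-c->S1 S10-a->S11 S10-b->S11 S10-c->S11 S11-a->S12 S11-b->S12 S11-c->S12 S12-a->S6 S12-b->S6 S12-c->S6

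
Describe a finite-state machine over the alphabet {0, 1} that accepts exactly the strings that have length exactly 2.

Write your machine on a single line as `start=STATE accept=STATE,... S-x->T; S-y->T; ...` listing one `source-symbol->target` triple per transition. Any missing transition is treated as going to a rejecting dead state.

Count input length up to 3: every symbol moves from q0 toward q3, which means 'more than 2' and absorbs. Accept from {q2}.
A 4-state machine:
        0   1  
>  q0   q1  q1 
   q1   q2  q2 
 * q2   q3  q3 
   q3   q3  q3 
(> = start, * = accepting)

start=q0; accept=q2; q0-0->q1; q0-1->q1; q1-0->q2; q1-1->q2; q2-0->q3; q2-1->q3; q3-0->q3; q3-1->q3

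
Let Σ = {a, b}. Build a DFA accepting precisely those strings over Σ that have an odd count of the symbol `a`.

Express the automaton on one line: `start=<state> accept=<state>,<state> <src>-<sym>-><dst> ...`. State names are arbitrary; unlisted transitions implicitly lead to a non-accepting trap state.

start=S0 accept=S1 S0-a->S1 S0-b->S0 S1-a->S0 S1-b->S1

The only thing that matters is how many `a`s have appeared, reduced mod 2. Use one state per residue: S0 for 0, …, S1 for 1. Reading `a` moves to the next residue; anything else stays put. S1 is accepting.
A 2-state machine:
        a   b  
>  S0   S1  S0 
 * S1   S0  S1 
(> = start, * = accepting)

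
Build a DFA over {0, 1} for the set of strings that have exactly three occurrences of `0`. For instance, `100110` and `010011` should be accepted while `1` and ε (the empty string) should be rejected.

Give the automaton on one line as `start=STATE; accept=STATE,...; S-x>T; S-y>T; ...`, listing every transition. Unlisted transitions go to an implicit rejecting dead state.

Count `0`s, saturating at 4: states q0 through q3 mean 0 through 3 `0`s seen; q4 means more than 3. Each `0` increments (capped at q4); other symbols loop. Accept from {q3}.
5 states suffice.
        0   1  
>  q0   q1  q0 
   q1   q2  q1 
   q2   q3  q2 
 * q3   q4  q3 
   q4   q4  q4 
(> = start, * = accepting)

start=q0; accept=q3; q0-0>q1; q0-1>q0; q1-0>q2; q1-1>q1; q2-0>q3; q2-1>q2; q3-0>q4; q3-1>q3; q4-0>q4; q4-1>q4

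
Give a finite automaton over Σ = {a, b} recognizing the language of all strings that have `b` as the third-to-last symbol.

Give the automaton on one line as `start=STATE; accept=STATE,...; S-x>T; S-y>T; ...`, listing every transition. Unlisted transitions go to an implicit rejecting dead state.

start=s0; accept=s11,s12,s13,s14; s0-a>s1; s0-b>s2; s1-a>s3; s1-b>s4; s2-a>s5; s2-b>s6; s3-a>s7; s3-b>s8; s4-a>s9; s4-b>s10; s5-a>s11; s5-b>s12; s6-a>s13; s6-b>s14; s7-a>s7; s7-b>s8; s8-a>s9; s8-b>s10; s9-a>s11; s9-b>s12; s10-a>s13; s10-b>s14; s11-a>s7; s11-b>s8; s12-a>s9; s12-b>s10; s13-a>s11; s13-b>s12; s14-a>s13; s14-b>s14

Because acceptance depends on a position counted from the end, the machine has to buffer the most recent 3 symbols. Make each state the string of the last up-to-3 symbols read; on input `x` shift the window left and append `x`. Accept when the buffered window has length 3 and begins with `b`.
A 15-state machine:
          a    b  
>  s0     s1   s2 
   s1     s3   s4 
   s2     s5   s6 
   s3     s7   s8 
   s4     s9  s10 
   s5    s11  s12 
   s6    s13  s14 
   s7     s7   s8 
   s8     s9  s10 
   s9    s11  s12 
   s10   s13  s14 
 * s11    s7   s8 
 * s12    s9  s10 
 * s13   s11  s12 
 * s14   s13  s14 
(> = start, * = accepting)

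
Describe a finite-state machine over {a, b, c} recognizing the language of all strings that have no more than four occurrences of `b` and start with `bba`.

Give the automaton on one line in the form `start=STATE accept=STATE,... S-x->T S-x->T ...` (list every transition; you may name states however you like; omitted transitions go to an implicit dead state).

start=S0 accept=S6,S8,S10 S0-a->S1 S0-b->S2 S0-c->S1 S1-a->S1 S1-b->S3 S1-c->S1 S2-a->S3 S2-b->S4 S2-c->S3 S3-a->S3 S3-b->S5 S3-c->S3 S4-a->S6 S4-b->S7 S4-c->S5 S5-a->S5 S5-b->S7 S5-c->S5 S6-a->S6 S6-b->S8 S6-c->S6 S7-a->S7 S7-b->S9 S7-c->S7 S8-a->S8 S8-b->S10 S8-c->S8 S9-a->S9 S9-b->S11 S9-c->S9 S10-a->S10 S10-b->S12 S10-c->S10 S11-a->S11 S11-b->S11 S11-c->S11 S12-a->S12 S12-b->S12 S12-c->S12

Build one automaton per condition and run them in lockstep. One (6 states) tracks the count of `b`s, saturating at 5; the other (5 states) tracks whether the input so far still matches the prefix `bba`. Each combined state is a pair, one component from each; accept when both components accept.
13 states suffice.
          a    b    c  
>  S0     S1   S2   S1 
   S1     S1   S3   S1 
   S2     S3   S4   S3 
   S3     S3   S5   S3 
   S4     S6   S7   S5 
   S5     S5   S7   S5 
 * S6     S6   S8   S6 
   S7     S7   S9   S7 
 * S8     S8  S10   S8 
   S9     S9  S11   S9 
 * S10   S10  S12  S10 
   S11   S11  S11  S11 
   S12   S12  S12  S12 
(> = start, * = accepting)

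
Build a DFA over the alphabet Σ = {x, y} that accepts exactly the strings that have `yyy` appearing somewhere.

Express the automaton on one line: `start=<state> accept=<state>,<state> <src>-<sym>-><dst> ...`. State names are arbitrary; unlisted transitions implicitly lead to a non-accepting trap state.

start=q0 accept=q3 q0-x->q0 q0-y->q1 q1-x->q0 q1-y->q2 q2-x->q0 q2-y->q3 q3-x->q3 q3-y->q3

States q0..q2 record the length of the longest prefix of `yyy` that matches the current input suffix. Reaching q3 means `yyy` has been seen, and we stay there forever. Accept from q3.
A 4-state machine:
        x   y  
>  q0   q0  q1 
   q1   q0  q2 
   q2   q0  q3 
 * q3   q3  q3 
(> = start, * = accepting)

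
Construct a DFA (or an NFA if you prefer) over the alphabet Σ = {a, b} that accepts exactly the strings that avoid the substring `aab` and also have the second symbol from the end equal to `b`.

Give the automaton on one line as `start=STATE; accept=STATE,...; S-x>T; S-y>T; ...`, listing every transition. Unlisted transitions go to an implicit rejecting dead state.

Run two small machines in parallel and take their product. One (4 states) tracks partial matches of the forbidden pattern `aab`; the other (7 states) tracks the last 2 symbols read. Each combined state is a pair, one component from each; accept when both components accept. Minimizing collapses redundant product states.
A 6-state machine:
        a   b  
>  q0   q1  q2 
   q1   q3  q2 
   q2   q4  q5 
   q3   q3  q3 
 * q4   q3  q2 
 * q5   q4  q5 
(> = start, * = accepting)

start=q0; accept=q4,q5; q0-a>q1; q0-b>q2; q1-a>q3; q1-b>q2; q2-a>q4; q2-b>q5; q3-a>q3; q3-b>q3; q4-a>q3; q4-b>q2; q5-a>q4; q5-b>q5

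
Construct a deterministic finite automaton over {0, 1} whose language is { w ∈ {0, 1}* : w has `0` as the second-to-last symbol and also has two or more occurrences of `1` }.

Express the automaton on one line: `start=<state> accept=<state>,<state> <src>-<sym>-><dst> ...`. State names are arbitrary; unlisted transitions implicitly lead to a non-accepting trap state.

Build one automaton per condition and run them in lockstep. One (7 states) tracks the last 2 symbols read; the other (4 states) tracks the count of `1`s, saturating at 3. Each combined state is a pair, one component from each; accept when both components accept.
          0    1  
>  S0     S1   S2 
   S1     S3   S4 
   S2     S5   S6 
   S3     S3   S4 
   S4     S5   S6 
   S5     S7   S8 
   S6     S9  S10 
   S7     S7   S8 
 * S8     S9  S10 
   S9    S11  S12 
   S10   S13  S10 
 * S11   S11  S12 
 * S12   S13  S10 
   S13   S14  S12 
 * S14   S14  S12 
(> = start, * = accepting)

start=S0 accept=S8,S11,S12,S14 S0-0->S1 S0-1->S2 S1-0->S3 S1-1->S4 S2-0->S5 S2-1->S6 S3-0->S3 S3-1->S4 S4-0->S5 S4-1->S6 S5-0->S7 S5-1->S8 S6-0->S9 S6-1->S10 S7-0->S7 S7-1->S8 S8-0->S9 S8-1->S10 S9-0->S11 S9-1->S12 S10-0->S13 S10-1->S10 S11-0->S11 S11-1->S12 S12-0->S13 S12-1->S10 S13-0->S14 S13-1->S12 S14-0->S14 S14-1->S12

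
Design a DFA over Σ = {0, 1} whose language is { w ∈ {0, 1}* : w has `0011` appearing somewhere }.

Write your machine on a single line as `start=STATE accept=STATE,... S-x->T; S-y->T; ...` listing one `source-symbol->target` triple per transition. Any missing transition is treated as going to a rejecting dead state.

States A..D record the length of the longest prefix of `0011` that matches the current input suffix. Reaching E means `0011` has been seen, and we stay there forever. Accept from E.
A 5-state machine:
       0  1 
>  A   B  A 
   B   C  A 
   C   C  D 
   D   B  E 
 * E   E  E 
(> = start, * = accepting)

start=A; accept=E; A-0->B; A-1->A; B-0->C; B-1->A; C-0->C; C-1->D; D-0->B; D-1->E; E-0->E; E-1->E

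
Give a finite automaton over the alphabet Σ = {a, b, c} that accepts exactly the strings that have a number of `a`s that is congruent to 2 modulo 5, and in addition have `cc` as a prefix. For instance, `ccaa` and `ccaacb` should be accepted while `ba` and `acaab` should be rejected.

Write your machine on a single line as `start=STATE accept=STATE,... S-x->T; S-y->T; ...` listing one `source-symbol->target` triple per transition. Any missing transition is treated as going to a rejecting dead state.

start=s0; accept=s9; s0-a->s1; s0-b->s2; s0-c->s3; s1-a->s4; s1-b->s1; s1-c->s1; s2-a->s1; s2-b->s2; s2-c->s2; s3-a->s1; s3-b->s2; s3-c->s5; s4-a->s6; s4-b->s4; s4-c->s4; s5-a->s7; s5-b->s5; s5-c->s5; s6-a->s8; s6-b->s6; s6-c->s6; s7-a->s9; s7-b->s7; s7-c->s7; s8-a->s2; s8-b->s8; s8-c->s8; s9-a->s10; s9-b->s9; s9-c->s9; s10-a->s11; s10-b->s10; s10-c->s10; s11-a->s5; s11-b->s11; s11-c->s11

Build one automaton per condition and run them in lockstep. The first has 5 states tracking the count of `a`s modulo 5; the second has 4 states tracking whether the input so far still matches the prefix `cc`. A product state is a pair (one from each), accepting exactly when both do.
A 12-state machine:
          a    b    c  
>  s0     s1   s2   s3 
   s1     s4   s1   s1 
   s2     s1   s2   s2 
   s3     s1   s2   s5 
   s4     s6   s4   s4 
   s5     s7   s5   s5 
   s6     s8   s6   s6 
   s7     s9   s7   s7 
   s8     s2   s8   s8 
 * s9    s10   s9   s9 
   s10   s11  s10  s10 
   s11    s5  s11  s11 
(> = start, * = accepting)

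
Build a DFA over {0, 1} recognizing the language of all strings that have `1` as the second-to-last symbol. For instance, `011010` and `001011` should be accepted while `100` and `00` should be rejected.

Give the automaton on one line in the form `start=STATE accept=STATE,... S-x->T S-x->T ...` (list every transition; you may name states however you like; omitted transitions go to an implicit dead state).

start=q0 accept=q5,q6 q0-0->q1 q0-1->q2 q1-0->q3 q1-1->q4 q2-0->q5 q2-1->q6 q3-0->q3 q3-1->q4 q4-0->q5 q4-1->q6 q5-0->q3 q5-1->q4 q6-0->q5 q6-1->q6

Because acceptance depends on a position counted from the end, the machine has to buffer the most recent 2 symbols. Make each state the string of the last up-to-2 symbols read; on input `x` shift the window left and append `x`. Accept when the buffered window has length 2 and begins with `1`.
With 7 states:
        0   1  
>  q0   q1  q2 
   q1   q3  q4 
   q2   q5  q6 
   q3   q3  q4 
   q4   q5  q6 
 * q5   q3  q4 
 * q6   q5  q6 
(> = start, * = accepting)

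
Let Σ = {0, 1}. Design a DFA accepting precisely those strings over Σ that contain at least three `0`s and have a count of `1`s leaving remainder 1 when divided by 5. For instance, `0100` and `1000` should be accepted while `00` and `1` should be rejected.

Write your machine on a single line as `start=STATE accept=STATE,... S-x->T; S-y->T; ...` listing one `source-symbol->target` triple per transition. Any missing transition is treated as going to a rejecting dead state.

Run two small machines in parallel and take their product. The first has 5 states tracking the count of `0`s, saturating at 4; the second has 5 states tracking the count of `1`s modulo 5. A product state is a pair (one from each), accepting exactly when both do. Equivalent product states are then merged.
A 20-state machine:
          0    1  
>  q0     q1   q2 
   q1     q3   q4 
   q2     q4   q5 
   q3     q6   q7 
   q4     q7   q8 
   q5     q8   q9 
   q6     q6  q10 
   q7    q10  q11 
   q8    q11  q12 
   q9    q12  q13 
 * q10   q10  q14 
   q11   q14  q15 
   q12   q15  q16 
   q13   q16   q0 
   q14   q14  q17 
   q15   q17  q18 
   q16   q18   q1 
   q17   q17  q19 
   q18   q19   q3 
   q19   q19   q6 
(> = start, * = accepting)

start=q0; accept=q10; q0-0->q1; q0-1->q2; q1-0->q3; q1-1->q4; q2-0->q4; q2-1->q5; q3-0->q6; q3-1->q7; q4-0->q7; q4-1->q8; q5-0->q8; q5-1->q9; q6-0->q6; q6-1->q10; q7-0->q10; q7-1->q11; q8-0->q11; q8-1->q12; q9-0->q12; q9-1->q13; q10-0->q10; q10-1->q14; q11-0->q14; q11-1->q15; q12-0->q15; q12-1->q16; q13-0->q16; q13-1->q0; q14-0->q14; q14-1->q17; q15-0->q17; q15-1->q18; q16-0->q18; q16-1->q1; q17-0->q17; q17-1->q19; q18-0->q19; q18-1->q3; q19-0->q19; q19-1->q6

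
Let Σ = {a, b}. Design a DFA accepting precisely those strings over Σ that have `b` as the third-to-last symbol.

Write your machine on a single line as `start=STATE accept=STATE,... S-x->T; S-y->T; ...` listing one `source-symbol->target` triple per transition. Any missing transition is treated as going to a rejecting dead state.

A DFA must remember the last 3 symbols (since which symbol is third-to-last isn't known until the input ends). Use one state per possible window of the last ≤3 symbols; accept from those whose window starts with `b`.
A 15-state machine:
          a    b  
>  q0     q1   q2 
   q1     q3   q4 
   q2     q5   q6 
   q3     q7   q8 
   q4     q9  q10 
   q5    q11  q12 
   q6    q13  q14 
   q7     q7   q8 
   q8     q9  q10 
   q9    q11  q12 
   q10   q13  q14 
 * q11    q7   q8 
 * q12    q9  q10 
 * q13   q11  q12 
 * q14   q13  q14 
(> = start, * = accepting)

start=q0; accept=q11,q12,q13,q14; q0-a->q1; q0-b->q2; q1-a->q3; q1-b->q4; q2-a->q5; q2-b->q6; q3-a->q7; q3-b->q8; q4-a->q9; q4-b->q10; q5-a->q11; q5-b->q12; q6-a->q13; q6-b->q14; q7-a->q7; q7-b->q8; q8-a->q9; q8-b->q10; q9-a->q11; q9-b->q12; q10-a->q13; q10-b->q14; q11-a->q7; q11-b->q8; q12-a->q9; q12-b->q10; q13-a->q11; q13-b->q12; q14-a->q13; q14-b->q14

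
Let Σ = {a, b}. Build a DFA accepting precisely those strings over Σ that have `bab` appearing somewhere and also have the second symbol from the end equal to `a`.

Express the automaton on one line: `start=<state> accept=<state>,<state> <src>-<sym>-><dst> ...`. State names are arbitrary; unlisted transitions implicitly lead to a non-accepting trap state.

Run two small machines in parallel and take their product. The first has 4 states tracking whether and how much of `bab` has been seen; the second has 7 states tracking the last 2 symbols read. A product state is a pair (one from each), accepting exactly when both do. Equivalent product states are then merged.
7 states suffice.
        a   b  
>  s0   s0  s1 
   s1   s2  s1 
   s2   s0  s3 
 * s3   s4  s5 
   s4   s6  s3 
   s5   s4  s5 
 * s6   s6  s3 
(> = start, * = accepting)

start=s0 accept=s3,s6 s0-a->s0 s0-b->s1 s1-a->s2 s1-b->s1 s2-a->s0 s2-b->s3 s3-a->s4 s3-b->s5 s4-a->s6 s4-b->s3 s5-a->s4 s5-b->s5 s6-a->s6 s6-b->s3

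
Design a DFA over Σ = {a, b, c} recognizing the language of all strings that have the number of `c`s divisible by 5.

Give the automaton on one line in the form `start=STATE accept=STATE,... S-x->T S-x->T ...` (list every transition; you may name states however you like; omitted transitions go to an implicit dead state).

The only thing that matters is how many `c`s have appeared, reduced mod 5. Use one state per residue: q0 for 0, …, q4 for 4. Reading `c` moves to the next residue; anything else stays put. q0 is accepting.
        a   b   c  
>* q0   q0  q0  q1 
   q1   q1  q1  q2 
   q2   q2  q2  q3 
   q3   q3  q3  q4 
   q4   q4  q4  q0 
(> = start, * = accepting)

start=q0 accept=q0 q0-a->q0 q0-b->q0 q0-c->q1 q1-a->q1 q1-b->q1 q1-c->q2 q2-a->q2 q2-b->q2 q2-c->q3 q3-a->q3 q3-b->q3 q3-c->q4 q4-a->q4 q4-b->q4 q4-c->q0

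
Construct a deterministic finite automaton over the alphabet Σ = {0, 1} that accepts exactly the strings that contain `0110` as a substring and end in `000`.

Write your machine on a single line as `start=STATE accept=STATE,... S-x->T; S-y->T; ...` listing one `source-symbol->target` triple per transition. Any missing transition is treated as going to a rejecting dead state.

Run two small machines in parallel and take their product. One (5 states) tracks whether and how much of `0110` has been seen; the other (4 states) tracks how much of the suffix `000` has currently been matched. Each combined state is a pair, one component from each; accept when both components accept. After merging equivalent states the machine shrinks.
An 8-state machine:
        0   1  
>  S0   S1  S0 
   S1   S1  S2 
   S2   S1  S3 
   S3   S4  S0 
   S4   S5  S6 
   S5   S7  S6 
   S6   S4  S6 
 * S7   S7  S6 
(> = start, * = accepting)

start=S0; accept=S7; S0-0->S1; S0-1->S0; S1-0->S1; S1-1->S2; S2-0->S1; S2-1->S3; S3-0->S4; S3-1->S0; S4-0->S5; S4-1->S6; S5-0->S7; S5-1->S6; S6-0->S4; S6-1->S6; S7-0->S7; S7-1->S6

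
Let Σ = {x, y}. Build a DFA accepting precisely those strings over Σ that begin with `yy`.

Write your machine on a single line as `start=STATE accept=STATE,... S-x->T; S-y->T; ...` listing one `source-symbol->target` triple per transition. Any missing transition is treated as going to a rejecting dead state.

Check the first 2 symbols one by one: q0 through q1 record how many have matched `yy` so far; any wrong symbol goes to the dead state q3. After all 2 match we enter the accepting sink q2.
        x   y  
>  q0   q3  q1 
   q1   q3  q2 
 * q2   q2  q2 
   q3   q3  q3 
(> = start, * = accepting)

start=q0; accept=q2; q0-x->q3; q0-y->q1; q1-x->q3; q1-y->q2; q2-x->q2; q2-y->q2; q3-x->q3; q3-y->q3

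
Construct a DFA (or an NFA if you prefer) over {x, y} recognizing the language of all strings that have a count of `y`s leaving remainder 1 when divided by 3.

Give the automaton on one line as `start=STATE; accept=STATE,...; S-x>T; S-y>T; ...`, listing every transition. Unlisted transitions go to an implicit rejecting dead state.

Keep the running count of `y`s modulo 3: each `y` advances along the cycle q0 → q1 → q2 → q0 while other symbols loop. Accept at q1.
With 3 states:
        x   y  
>  q0   q0  q1 
 * q1   q1  q2 
   q2   q2  q0 
(> = start, * = accepting)

start=q0; accept=q1; q0-x>q0; q0-y>q1; q1-x>q1; q1-y>q2; q2-x>q2; q2-y>q0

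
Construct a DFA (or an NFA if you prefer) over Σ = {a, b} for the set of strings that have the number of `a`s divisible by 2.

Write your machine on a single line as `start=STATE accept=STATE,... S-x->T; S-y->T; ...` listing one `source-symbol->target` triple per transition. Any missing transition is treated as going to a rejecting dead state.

start=q0; accept=q0; q0-a->q1; q0-b->q0; q1-a->q0; q1-b->q1

Keep the running count of `a`s modulo 2: each `a` advances along the cycle q0 → q1 → q0 while other symbols loop. Accept at q0.
A 2-state machine:
        a   b  
>* q0   q1  q0 
   q1   q0  q1 
(> = start, * = accepting)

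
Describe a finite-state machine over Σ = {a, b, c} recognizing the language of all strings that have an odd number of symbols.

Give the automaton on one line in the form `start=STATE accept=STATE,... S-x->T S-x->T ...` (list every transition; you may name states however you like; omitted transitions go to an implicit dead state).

start=q0 accept=q1 q0-a->q1 q0-b->q1 q0-c->q1 q1-a->q0 q1-b->q0 q1-c->q0

Only the length mod 2 matters, so use a 2-cycle: from any state, every input symbol moves to the next state, wrapping q1 back to q0. Mark q1 accepting.
2 states suffice.
        a   b   c  
>  q0   q1  q1  q1 
 * q1   q0  q0  q0 
(> = start, * = accepting)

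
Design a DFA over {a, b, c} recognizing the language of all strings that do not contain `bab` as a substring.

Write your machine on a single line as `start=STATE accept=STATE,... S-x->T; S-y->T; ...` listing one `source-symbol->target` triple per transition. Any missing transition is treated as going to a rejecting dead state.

Track partial matches of the forbidden pattern `bab`. State S3 is a dead state reached once `bab` has occurred; every other state accepts. S0 means no part of `bab` is currently matched.
        a   b   c  
>* S0   S0  S1  S0 
 * S1   S2  S1  S0 
 * S2   S0  S3  S0 
   S3   S3  S3  S3 
(> = start, * = accepting)

start=S0; accept=S0,S1,S2; S0-a->S0; S0-b->S1; S0-c->S0; S1-a->S2; S1-b->S1; S1-c->S0; S2-a->S0; S2-b->S3; S2-c->S0; S3-a->S3; S3-b->S3; S3-c->S3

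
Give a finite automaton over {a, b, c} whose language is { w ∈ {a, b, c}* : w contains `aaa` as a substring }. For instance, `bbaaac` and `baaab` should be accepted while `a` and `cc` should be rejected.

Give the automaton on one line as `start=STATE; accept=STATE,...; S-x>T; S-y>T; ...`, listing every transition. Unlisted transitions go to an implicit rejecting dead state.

start=q0; accept=q3; q0-a>q1; q0-b>q0; q0-c>q0; q1-a>q2; q1-b>q0; q1-c>q0; q2-a>q3; q2-b>q0; q2-c>q0; q3-a>q3; q3-b>q3; q3-c>q3

States q0..q2 record the length of the longest prefix of `aaa` that matches the current input suffix. Reaching q3 means `aaa` has been seen, and we stay there forever. Accept from q3.
With 4 states:
        a   b   c  
>  q0   q1  q0  q0 
   q1   q2  q0  q0 
   q2   q3  q0  q0 
 * q3   q3  q3  q3 
(> = start, * = accepting)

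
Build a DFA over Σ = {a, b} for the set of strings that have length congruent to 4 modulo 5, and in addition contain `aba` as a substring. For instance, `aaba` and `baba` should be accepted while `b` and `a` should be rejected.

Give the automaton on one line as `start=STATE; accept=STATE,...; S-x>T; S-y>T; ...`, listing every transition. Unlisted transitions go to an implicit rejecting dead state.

start=S0; accept=S12; S0-a>S1; S0-b>S2; S1-a>S3; S1-b>S4; S2-a>S3; S2-b>S5; S3-a>S6; S3-b>S7; S4-a>S8; S4-b>S9; S5-a>S6; S5-b>S9; S6-a>S10; S6-b>S11; S7-a>S12; S7-b>S13; S8-a>S12; S8-b>S12; S9-a>S10; S9-b>S13; S10-a>S14; S10-b>S15; S11-a>S16; S11-b>S0; S12-a>S16; S12-b>S16; S13-a>S14; S13-b>S0; S14-a>S1; S14-b>S17; S15-a>S18; S15-b>S2; S16-a>S18; S16-b>S18; S17-a>S19; S17-b>S5; S18-a>S19; S18-b>S19; S19-a>S8; S19-b>S8

Build one automaton per condition and run them in lockstep. The first has 5 states tracking the input length modulo 5; the second has 4 states tracking whether and how much of `aba` has been seen. A product state is a pair (one from each), accepting exactly when both do.
A 20-state machine:
          a    b  
>  S0     S1   S2 
   S1     S3   S4 
   S2     S3   S5 
   S3     S6   S7 
   S4     S8   S9 
   S5     S6   S9 
   S6    S10  S11 
   S7    S12  S13 
   S8    S12  S12 
   S9    S10  S13 
   S10   S14  S15 
   S11   S16   S0 
 * S12   S16  S16 
   S13   S14   S0 
   S14    S1  S17 
   S15   S18   S2 
   S16   S18  S18 
   S17   S19   S5 
   S18   S19  S19 
   S19    S8   S8 
(> = start, * = accepting)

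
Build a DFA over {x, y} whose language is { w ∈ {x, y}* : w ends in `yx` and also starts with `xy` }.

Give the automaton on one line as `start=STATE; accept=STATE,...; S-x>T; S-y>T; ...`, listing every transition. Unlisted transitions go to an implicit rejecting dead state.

Run two small machines in parallel and take their product. One (3 states) tracks how much of the suffix `yx` has currently been matched; the other (4 states) tracks whether the input so far still matches the prefix `xy`. Each combined state is a pair, one component from each; accept when both components accept. After merging equivalent states the machine shrinks.
A 6-state machine:
        x   y  
>  s0   s1  s2 
   s1   s2  s3 
   s2   s2  s2 
   s3   s4  s3 
 * s4   s5  s3 
   s5   s5  s3 
(> = start, * = accepting)

start=s0; accept=s4; s0-x>s1; s0-y>s2; s1-x>s2; s1-y>s3; s2-x>s2; s2-y>s2; s3-x>s4; s3-y>s3; s4-x>s5; s4-y>s3; s5-x>s5; s5-y>s3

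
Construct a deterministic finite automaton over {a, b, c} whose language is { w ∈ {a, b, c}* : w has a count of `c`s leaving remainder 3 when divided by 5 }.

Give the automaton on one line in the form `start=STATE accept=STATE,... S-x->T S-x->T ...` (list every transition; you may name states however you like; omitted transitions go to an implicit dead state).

start=s0 accept=s3 s0-a->s0 s0-b->s0 s0-c->s1 s1-a->s1 s1-b->s1 s1-c->s2 s2-a->s2 s2-b->s2 s2-c->s3 s3-a->s3 s3-b->s3 s3-c->s4 s4-a->s4 s4-b->s4 s4-c->s0

The only thing that matters is how many `c`s have appeared, reduced mod 5. Use one state per residue: s0 for 0, …, s4 for 4. Reading `c` moves to the next residue; anything else stays put. s3 is accepting.
5 states suffice.
        a   b   c  
>  s0   s0  s0  s1 
   s1   s1  s1  s2 
   s2   s2  s2  s3 
 * s3   s3  s3  s4 
   s4   s4  s4  s0 
(> = start, * = accepting)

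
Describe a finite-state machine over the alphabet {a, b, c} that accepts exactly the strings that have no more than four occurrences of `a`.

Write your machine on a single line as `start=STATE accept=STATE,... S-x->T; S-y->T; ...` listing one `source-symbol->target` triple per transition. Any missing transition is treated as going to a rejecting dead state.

Count `a`s, saturating at 5: states s0 through s4 mean 0 through 4 `a`s seen; s5 means more than 4. Each `a` increments (capped at s5); other symbols loop. Accept from {s0, s1, s2, s3, s4}.
        a   b   c  
>* s0   s1  s0  s0 
 * s1   s2  s1  s1 
 * s2   s3  s2  s2 
 * s3   s4  s3  s3 
 * s4   s5  s4  s4 
   s5   s5  s5  s5 
(> = start, * = accepting)

start=s0; accept=s0,s1,s2,s3,s4; s0-a->s1; s0-b->s0; s0-c->s0; s1-a->s2; s1-b->s1; s1-c->s1; s2-a->s3; s2-b->s2; s2-c->s2; s3-a->s4; s3-b->s3; s3-c->s3; s4-a->s5; s4-b->s4; s4-c->s4; s5-a->s5; s5-b->s5; s5-c->s5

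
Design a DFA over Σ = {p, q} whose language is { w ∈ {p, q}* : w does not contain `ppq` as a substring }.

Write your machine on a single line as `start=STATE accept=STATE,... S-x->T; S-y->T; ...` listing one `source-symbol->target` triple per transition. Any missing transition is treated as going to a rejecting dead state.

start=s0; accept=s0,s1,s2; s0-p->s1; s0-q->s0; s1-p->s2; s1-q->s0; s2-p->s2; s2-q->s3; s3-p->s3; s3-q->s3

This is the complement of 'contains `ppq`'. Use the same substring-matching states — s0 through s3 holding how much of `ppq` has just been matched — but flip the accepting set: everything except the trap s3 accepts.
A 4-state machine:
        p   q  
>* s0   s1  s0 
 * s1   s2  s0 
 * s2   s2  s3 
   s3   s3  s3 
(> = start, * = accepting)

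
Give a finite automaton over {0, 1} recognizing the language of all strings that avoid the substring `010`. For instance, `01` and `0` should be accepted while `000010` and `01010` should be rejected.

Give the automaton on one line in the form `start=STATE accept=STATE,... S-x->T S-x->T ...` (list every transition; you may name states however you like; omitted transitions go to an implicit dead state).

start=S0 accept=S0,S1,S2 S0-0->S1 S0-1->S0 S1-0->S1 S1-1->S2 S2-0->S3 S2-1->S0 S3-0->S3 S3-1->S3

Track partial matches of the forbidden pattern `010`. State S3 is a dead state reached once `010` has occurred; every other state accepts. S0 means no part of `010` is currently matched.
With 4 states:
        0   1  
>* S0   S1  S0 
 * S1   S1  S2 
 * S2   S3  S0 
   S3   S3  S3 
(> = start, * = accepting)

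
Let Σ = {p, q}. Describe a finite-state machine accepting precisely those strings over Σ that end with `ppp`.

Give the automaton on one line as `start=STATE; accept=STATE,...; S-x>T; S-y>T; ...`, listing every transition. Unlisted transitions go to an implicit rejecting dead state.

start=s0; accept=s3; s0-p>s1; s0-q>s0; s1-p>s2; s1-q>s0; s2-p>s3; s2-q>s0; s3-p>s3; s3-q>s0

Let each state record the length of the longest suffix of the input read so far that is also a prefix of `ppp`. s1 means the last symbol is `p`; s2 means the last 2 symbols are `pp`; s3 means the last 3 symbols are `ppp`. Accept only at s3, where the string currently ends in `ppp`.
4 states suffice.
        p   q  
>  s0   s1  s0 
   s1   s2  s0 
   s2   s3  s0 
 * s3   s3  s0 
(> = start, * = accepting)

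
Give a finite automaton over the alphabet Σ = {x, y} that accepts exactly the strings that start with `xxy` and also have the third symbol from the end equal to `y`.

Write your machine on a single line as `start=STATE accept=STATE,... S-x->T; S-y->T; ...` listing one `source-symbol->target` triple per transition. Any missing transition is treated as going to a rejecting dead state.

Handle the two conditions separately and then intersect. One (5 states) tracks whether the input so far still matches the prefix `xxy`; the other (15 states) tracks the last 3 symbols read. Each combined state is a pair, one component from each; accept when both components accept.
With 23 states:
          x    y  
>  q0     q1   q2 
   q1     q3   q4 
   q2     q5   q6 
   q3     q7   q8 
   q4     q9  q10 
   q5    q11  q12 
   q6    q13  q14 
   q7     q7  q15 
   q8    q16  q17 
   q9    q11  q12 
   q10   q13  q14 
   q11    q7  q15 
   q12    q9  q10 
   q13   q11  q12 
   q14   q13  q14 
   q15    q9  q10 
   q16   q18  q19 
   q17   q20  q21 
 * q18   q22   q8 
 * q19   q16  q17 
 * q20   q18  q19 
 * q21   q20  q21 
   q22   q22   q8 
(> = start, * = accepting)

start=q0; accept=q18,q19,q20,q21; q0-x->q1; q0-y->q2; q1-x->q3; q1-y->q4; q2-x->q5; q2-y->q6; q3-x->q7; q3-y->q8; q4-x->q9; q4-y->q10; q5-x->q11; q5-y->q12; q6-x->q13; q6-y->q14; q7-x->q7; q7-y->q15; q8-x->q16; q8-y->q17; q9-x->q11; q9-y->q12; q10-x->q13; q10-y->q14; q11-x->q7; q11-y->q15; q12-x->q9; q12-y->q10; q13-x->q11; q13-y->q12; q14-x->q13; q14-y->q14; q15-x->q9; q15-y->q10; q16-x->q18; q16-y->q19; q17-x->q20; q17-y->q21; q18-x->q22; q18-y->q8; q19-x->q16; q19-y->q17; q20-x->q18; q20-y->q19; q21-x->q20; q21-y->q21; q22-x->q22; q22-y->q8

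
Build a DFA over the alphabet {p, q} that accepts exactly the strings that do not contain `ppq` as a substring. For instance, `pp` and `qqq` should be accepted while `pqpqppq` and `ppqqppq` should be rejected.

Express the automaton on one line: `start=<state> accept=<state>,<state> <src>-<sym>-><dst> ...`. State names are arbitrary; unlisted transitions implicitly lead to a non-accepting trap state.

Track partial matches of the forbidden pattern `ppq`. State s3 is a dead state reached once `ppq` has occurred; every other state accepts. s0 means no part of `ppq` is currently matched.
4 states suffice.
        p   q  
>* s0   s1  s0 
 * s1   s2  s0 
 * s2   s2  s3 
   s3   s3  s3 
(> = start, * = accepting)

start=s0 accept=s0,s1,s2 s0-p->s1 s0-q->s0 s1-p->s2 s1-q->s0 s2-p->s2 s2-q->s3 s3-p->s3 s3-q->s3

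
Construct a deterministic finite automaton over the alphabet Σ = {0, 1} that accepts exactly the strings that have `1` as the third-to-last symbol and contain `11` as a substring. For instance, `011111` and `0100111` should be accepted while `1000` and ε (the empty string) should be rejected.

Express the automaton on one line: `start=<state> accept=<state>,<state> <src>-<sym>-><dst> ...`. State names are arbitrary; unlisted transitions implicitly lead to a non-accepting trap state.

Run two small machines in parallel and take their product. The first has 15 states tracking the last 3 symbols read; the second has 3 states tracking whether and how much of `11` has been seen. A product state is a pair (one from each), accepting exactly when both do.
A 20-state machine:
          0    1  
>  s0     s1   s2 
   s1     s3   s4 
   s2     s5   s6 
   s3     s7   s8 
   s4     s9  s10 
   s5    s11  s12 
   s6    s13  s14 
   s7     s7   s8 
   s8     s9  s10 
   s9    s11  s12 
   s10   s13  s14 
   s11    s7   s8 
   s12    s9  s10 
 * s13   s15  s16 
 * s14   s13  s14 
 * s15   s17  s18 
 * s16   s19  s10 
   s17   s17  s18 
   s18   s19  s10 
   s19   s15  s16 
(> = start, * = accepting)

start=s0 accept=s13,s14,s15,s16 s0-0->s1 s0-1->s2 s1-0->s3 s1-1->s4 s2-0->s5 s2-1->s6 s3-0->s7 s3-1->s8 s4-0->s9 s4-1->s10 s5-0->s11 s5-1->s12 s6-0->s13 s6-1->s14 s7-0->s7 s7-1->s8 s8-0->s9 s8-1->s10 s9-0->s11 s9-1->s12 s10-0->s13 s10-1->s14 s11-0->s7 s11-1->s8 s12-0->s9 s12-1->s10 s13-0->s15 s13-1->s16 s14-0->s13 s14-1->s14 s15-0->s17 s15-1->s18 s16-0->s19 s16-1->s10 s17-0->s17 s17-1->s18 s18-0->s19 s18-1->s10 s19-0->s15 s19-1->s16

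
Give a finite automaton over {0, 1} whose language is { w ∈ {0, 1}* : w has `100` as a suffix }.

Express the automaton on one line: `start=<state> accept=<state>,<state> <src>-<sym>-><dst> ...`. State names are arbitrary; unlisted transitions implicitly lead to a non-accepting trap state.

start=q0 accept=q3 q0-0->q0 q0-1->q1 q1-0->q2 q1-1->q1 q2-0->q3 q2-1->q1 q3-0->q0 q3-1->q1

Let each state record the length of the longest suffix of the input read so far that is also a prefix of `100`. q1 means the last symbol is `1`; q2 means the last 2 symbols are `10`; q3 means the last 3 symbols are `100`. Accept only at q3, where the string currently ends in `100`.
With 4 states:
        0   1  
>  q0   q0  q1 
   q1   q2  q1 
   q2   q3  q1 
 * q3   q0  q1 
(> = start, * = accepting)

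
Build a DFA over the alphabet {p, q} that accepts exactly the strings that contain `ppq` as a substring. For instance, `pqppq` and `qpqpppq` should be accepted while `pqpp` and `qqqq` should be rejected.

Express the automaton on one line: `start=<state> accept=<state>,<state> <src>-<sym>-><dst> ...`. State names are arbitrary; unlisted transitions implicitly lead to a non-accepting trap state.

Track how much of `ppq` has been matched so far: state A is no progress, D is the absorbing accept state reached once `ppq` has occurred. Intermediate states record partial matches; on a mismatch, fall back to the longest reusable overlap.
With 4 states:
       p  q 
>  A   B  A 
   B   C  A 
   C   C  D 
 * D   D  D 
(> = start, * = accepting)

start=A accept=D A-p->B A-q->A B-p->C B-q->A C-p->C C-q->D D-p->D D-q->D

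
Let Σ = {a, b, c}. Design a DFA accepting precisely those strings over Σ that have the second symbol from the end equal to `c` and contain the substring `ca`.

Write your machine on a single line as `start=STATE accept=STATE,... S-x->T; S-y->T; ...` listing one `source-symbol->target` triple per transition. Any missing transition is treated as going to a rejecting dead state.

start=S0; accept=S10,S19,S20; S0-a->S1; S0-b->S2; S0-c->S3; S1-a->S4; S1-b->S5; S1-c->S6; S2-a->S7; S2-b->S8; S2-c->S9; S3-a->S10; S3-b->S11; S3-c->S12; S4-a->S4; S4-b->S5; S4-c->S6; S5-a->S7; S5-b->S8; S5-c->S9; S6-a->S10; S6-b->S11; S6-c->S12; S7-a->S4; S7-b->S5; S7-c->S6; S8-a->S7; S8-b->S8; S8-c->S9; S9-a->S10; S9-b->S11; S9-c->S12; S10-a->S13; S10-b->S14; S10-c->S15; S11-a->S7; S11-b->S8; S11-c->S9; S12-a->S10; S12-b->S11; S12-c->S12; S13-a->S13; S13-b->S14; S13-c->S15; S14-a->S16; S14-b->S17; S14-c->S18; S15-a->S10; S15-b->S19; S15-c->S20; S16-a->S13; S16-b->S14; S16-c->S15; S17-a->S16; S17-b->S17; S17-c->S18; S18-a->S10; S18-b->S19; S18-c->S20; S19-a->S16; S19-b->S17; S19-c->S18; S20-a->S10; S20-b->S19; S20-c->S20

Handle the two conditions separately and then intersect. One (13 states) tracks the last 2 symbols read; the other (3 states) tracks whether and how much of `ca` has been seen. Each combined state is a pair, one component from each; accept when both components accept.
21 states suffice.
          a    b    c  
>  S0     S1   S2   S3 
   S1     S4   S5   S6 
   S2     S7   S8   S9 
   S3    S10  S11  S12 
   S4     S4   S5   S6 
   S5     S7   S8   S9 
   S6    S10  S11  S12 
   S7     S4   S5   S6 
   S8     S7   S8   S9 
   S9    S10  S11  S12 
 * S10   S13  S14  S15 
   S11    S7   S8   S9 
   S12   S10  S11  S12 
   S13   S13  S14  S15 
   S14   S16  S17  S18 
   S15   S10  S19  S20 
   S16   S13  S14  S15 
   S17   S16  S17  S18 
   S18   S10  S19  S20 
 * S19   S16  S17  S18 
 * S20   S10  S19  S20 
(> = start, * = accepting)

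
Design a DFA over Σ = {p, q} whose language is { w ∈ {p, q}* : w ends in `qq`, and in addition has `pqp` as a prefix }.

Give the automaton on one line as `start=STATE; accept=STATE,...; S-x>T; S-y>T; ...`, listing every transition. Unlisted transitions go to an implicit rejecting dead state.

start=s0; accept=s6; s0-p>s1; s0-q>s2; s1-p>s2; s1-q>s3; s2-p>s2; s2-q>s2; s3-p>s4; s3-q>s2; s4-p>s4; s4-q>s5; s5-p>s4; s5-q>s6; s6-p>s4; s6-q>s6

Run two small machines in parallel and take their product. The first has 3 states tracking how much of the suffix `qq` has currently been matched; the second has 5 states tracking whether the input so far still matches the prefix `pqp`. A product state is a pair (one from each), accepting exactly when both do. Minimizing collapses redundant product states.
With 7 states:
        p   q  
>  s0   s1  s2 
   s1   s2  s3 
   s2   s2  s2 
   s3   s4  s2 
   s4   s4  s5 
   s5   s4  s6 
 * s6   s4  s6 
(> = start, * = accepting)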